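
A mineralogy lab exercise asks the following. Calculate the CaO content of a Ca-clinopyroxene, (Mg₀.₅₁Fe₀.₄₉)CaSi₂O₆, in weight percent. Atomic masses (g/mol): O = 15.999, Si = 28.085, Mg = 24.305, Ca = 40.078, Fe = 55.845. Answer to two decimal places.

M((Mg₀.₅₁Fe₀.₄₉)CaSi₂O₆) = 232.002 g/mol; M(CaO) = 56.077 g/mol.
Moles CaO per formula unit = 1 Ca ÷ 1 = 1.0000.
CaO fraction = (1.0000 × 56.077) / 232.002 = 56.077/232.002 = 0.2417.

24.17 wt%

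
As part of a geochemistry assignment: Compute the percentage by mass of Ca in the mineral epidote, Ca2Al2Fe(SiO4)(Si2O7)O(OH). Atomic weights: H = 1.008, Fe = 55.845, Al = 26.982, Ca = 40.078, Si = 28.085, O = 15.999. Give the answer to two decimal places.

16.59 mass %

Molar mass of Ca2Al2Fe(SiO4)(Si2O7)O(OH): 2·40.078 + 2·26.982 + 1·55.845 + 3·28.085 + 13·15.999 + 1·1.008 = 483.215 g/mol.
Mass of Ca per formula unit: 2 × 40.078 = 80.156 g.
Weight fraction Ca = 80.156 / 483.215 = 0.1659.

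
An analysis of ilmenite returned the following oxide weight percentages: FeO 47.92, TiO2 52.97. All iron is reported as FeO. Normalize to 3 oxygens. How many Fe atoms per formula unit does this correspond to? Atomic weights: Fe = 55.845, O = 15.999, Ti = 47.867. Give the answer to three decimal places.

1.004 Fe apfu

47.92 wt% FeO ÷ 71.844 g/mol = 0.66700 mol, giving 0.66700 Fe and 0.66700 O.
52.97 wt% TiO2 ÷ 79.865 g/mol = 0.66324 mol, giving 0.66324 Ti and 1.32648 O.
Oxygen sums to 1.99348; scaling by 3/1.99348 = 1.50491 puts the formula on 3 O.
Fe: 0.66700 × 1.50491 = 1.004 atoms per formula unit.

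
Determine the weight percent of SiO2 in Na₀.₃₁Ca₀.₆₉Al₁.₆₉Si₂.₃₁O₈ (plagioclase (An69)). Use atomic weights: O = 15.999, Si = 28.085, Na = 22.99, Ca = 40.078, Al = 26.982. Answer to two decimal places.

50.79 wt%

Formula mass = 273.249 g/mol.
2.31 Si → 2.3100 mol SiO2 per formula unit; M(SiO2) = 60.083, so SiO2 mass = 138.792 g.
138.792/273.249 × 100 = 50.79 wt%.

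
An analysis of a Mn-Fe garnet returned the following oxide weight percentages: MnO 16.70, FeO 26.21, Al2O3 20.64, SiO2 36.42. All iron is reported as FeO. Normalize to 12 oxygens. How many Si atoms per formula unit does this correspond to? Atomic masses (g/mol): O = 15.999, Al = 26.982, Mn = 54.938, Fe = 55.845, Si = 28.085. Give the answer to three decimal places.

3.006 Si apfu

MnO (M=70.937): mol = 0.23542; Mn = 0.23542, O = 0.23542.
FeO (M=71.844): mol = 0.36482; Fe = 0.36482, O = 0.36482.
Al2O3 (M=101.961): mol = 0.20243; Al = 0.40486, O = 0.60729.
SiO2 (M=60.083): mol = 0.60616; Si = 0.60616, O = 1.21232.
ΣO = 2.41985; factor = 12/ΣO = 4.95899.
Si apfu = 0.60616 × 4.95899 = 3.006.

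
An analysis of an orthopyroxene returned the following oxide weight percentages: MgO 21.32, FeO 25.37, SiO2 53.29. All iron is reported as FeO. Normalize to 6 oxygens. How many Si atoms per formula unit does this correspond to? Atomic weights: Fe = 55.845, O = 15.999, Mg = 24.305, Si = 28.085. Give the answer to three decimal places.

21.32 wt% MgO ÷ 40.304 g/mol = 0.52898 mol, giving 0.52898 Mg and 0.52898 O.
25.37 wt% FeO ÷ 71.844 g/mol = 0.35313 mol, giving 0.35313 Fe and 0.35313 O.
53.29 wt% SiO2 ÷ 60.083 g/mol = 0.88694 mol, giving 0.88694 Si and 1.77388 O.
Oxygen sums to 2.65599; scaling by 6/2.65599 = 2.25904 puts the formula on 6 O.
Si: 0.88694 × 2.25904 = 2.004 atoms per formula unit.

2.004 Si apfu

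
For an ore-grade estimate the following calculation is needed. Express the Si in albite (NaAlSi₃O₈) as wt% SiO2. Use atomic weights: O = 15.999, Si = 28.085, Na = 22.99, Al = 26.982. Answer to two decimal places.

Molar mass of NaAlSi₃O₈ = 1*22.99 + 1*26.982 + 3*28.085 + 8*15.999 = 262.219 g/mol.
Each formula unit contains 3 Si, equivalent to 3/1 = 3.0000 mol SiO2.
M(SiO2) = 1×28.085 + 2×15.999 = 60.083 g/mol.
Mass of SiO2 per formula unit = 3.0000 × 60.083 = 180.249 g.
SiO2 wt% = 180.249 / 262.219 × 100 = 68.74%.

68.74 wt%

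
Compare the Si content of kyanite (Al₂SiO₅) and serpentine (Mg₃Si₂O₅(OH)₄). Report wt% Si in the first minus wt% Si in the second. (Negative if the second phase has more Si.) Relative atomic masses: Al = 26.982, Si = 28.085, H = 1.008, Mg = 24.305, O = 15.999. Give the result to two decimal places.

First mineral: 28.085 g Si in 162.044 g formula = 17.33 wt% Si.
Second mineral: 56.170 g Si in 277.108 g formula = 20.27 wt% Si.
17.33% − 20.27% gives a difference of -2.94 percentage points.

-2.94 percentage points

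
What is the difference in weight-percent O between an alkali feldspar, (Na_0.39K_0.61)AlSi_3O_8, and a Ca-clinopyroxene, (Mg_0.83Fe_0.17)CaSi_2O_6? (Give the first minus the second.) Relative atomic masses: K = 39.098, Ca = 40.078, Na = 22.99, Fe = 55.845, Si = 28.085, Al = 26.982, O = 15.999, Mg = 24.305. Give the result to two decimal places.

3.79 percentage points

O in (Na_0.39K_0.61)AlSi_3O_8: molar mass 272.045 g/mol; 8×15.999 = 127.992 g → 47.05 wt%.
O in (Mg_0.83Fe_0.17)CaSi_2O_6: molar mass 221.909 g/mol; 6×15.999 = 95.994 g → 43.26 wt%.
Difference = 47.05 − 43.26 = 3.79 percentage points.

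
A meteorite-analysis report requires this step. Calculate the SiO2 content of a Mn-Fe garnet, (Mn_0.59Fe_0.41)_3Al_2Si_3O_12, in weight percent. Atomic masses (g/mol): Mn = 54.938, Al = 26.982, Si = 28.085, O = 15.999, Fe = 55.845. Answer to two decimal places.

36.33 wt%

Molar mass of (Mn_0.59Fe_0.41)_3Al_2Si_3O_12 = 1.77·54.938 + 1.23·55.845 + 2·26.982 + 3·28.085 + 12·15.999 = 496.137 g/mol.
Each formula unit contains 3 Si, equivalent to 3/1 = 3.0000 mol SiO2.
M(SiO2) = 1×28.085 + 2×15.999 = 60.083 g/mol.
Mass of SiO2 per formula unit = 3.0000 × 60.083 = 180.249 g.
SiO2 wt% = 180.249 / 496.137 × 100 = 36.33%.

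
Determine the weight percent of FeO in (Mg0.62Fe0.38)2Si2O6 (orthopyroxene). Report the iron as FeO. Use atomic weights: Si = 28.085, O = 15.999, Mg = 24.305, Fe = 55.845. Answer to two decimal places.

Molar mass of (Mg0.62Fe0.38)2Si2O6 = 1.24×24.305 + 0.76×55.845 + 2×28.085 + 6×15.999 = 224.744 g/mol.
Each formula unit contains 0.76 Fe, equivalent to 0.76/1 = 0.7600 mol FeO.
M(FeO) = 1×55.845 + 1×15.999 = 71.844 g/mol.
Mass of FeO per formula unit = 0.7600 × 71.844 = 54.601 g.
FeO wt% = 54.601 / 224.744 × 100 = 24.29%.

24.29 wt%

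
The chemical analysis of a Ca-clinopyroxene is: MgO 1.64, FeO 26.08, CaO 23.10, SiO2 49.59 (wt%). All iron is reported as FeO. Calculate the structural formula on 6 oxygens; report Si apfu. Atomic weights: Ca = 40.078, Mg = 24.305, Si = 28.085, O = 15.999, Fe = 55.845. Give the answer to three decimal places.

1.64 wt% MgO ÷ 40.304 g/mol = 0.04069 mol, giving 0.04069 Mg and 0.04069 O.
26.08 wt% FeO ÷ 71.844 g/mol = 0.36301 mol, giving 0.36301 Fe and 0.36301 O.
23.10 wt% CaO ÷ 56.077 g/mol = 0.41193 mol, giving 0.41193 Ca and 0.41193 O.
49.59 wt% SiO2 ÷ 60.083 g/mol = 0.82536 mol, giving 0.82536 Si and 1.65072 O.
Oxygen sums to 2.46635; scaling by 6/2.46635 = 2.43274 puts the formula on 6 O.
Si: 0.82536 × 2.43274 = 2.008 atoms per formula unit.

2.008 Si apfu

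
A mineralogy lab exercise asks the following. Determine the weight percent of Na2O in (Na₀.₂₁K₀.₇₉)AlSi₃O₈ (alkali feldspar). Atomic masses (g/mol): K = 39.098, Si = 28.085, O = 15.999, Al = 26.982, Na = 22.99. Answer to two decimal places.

2.37 wt%

Formula mass = 274.944 g/mol.
0.21 Na → 0.1050 mol Na2O per formula unit; M(Na2O) = 61.979, so Na2O mass = 6.508 g.
6.508/274.944 × 100 = 2.37 wt%.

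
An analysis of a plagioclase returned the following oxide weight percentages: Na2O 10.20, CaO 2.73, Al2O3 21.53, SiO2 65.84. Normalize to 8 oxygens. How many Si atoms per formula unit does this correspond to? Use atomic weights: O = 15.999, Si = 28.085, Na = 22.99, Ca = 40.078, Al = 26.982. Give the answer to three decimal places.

2.885 Si apfu

10.20 wt% Na2O ÷ 61.979 g/mol = 0.16457 mol, giving 0.32914 Na and 0.16457 O.
2.73 wt% CaO ÷ 56.077 g/mol = 0.04868 mol, giving 0.04868 Ca and 0.04868 O.
21.53 wt% Al2O3 ÷ 101.961 g/mol = 0.21116 mol, giving 0.42232 Al and 0.63348 O.
65.84 wt% SiO2 ÷ 60.083 g/mol = 1.09582 mol, giving 1.09582 Si and 2.19164 O.
Oxygen sums to 3.03837; scaling by 8/3.03837 = 2.63299 puts the formula on 8 O.
Si: 1.09582 × 2.63299 = 2.885 atoms per formula unit.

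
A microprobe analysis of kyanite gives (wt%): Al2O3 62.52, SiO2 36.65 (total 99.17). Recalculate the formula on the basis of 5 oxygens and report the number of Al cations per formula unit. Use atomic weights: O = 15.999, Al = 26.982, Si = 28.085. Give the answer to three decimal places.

2.004 Al apfu

Al2O3 (M=101.961): mol = 0.61318; Al = 1.22636, O = 1.83954.
SiO2 (M=60.083): mol = 0.60999; Si = 0.60999, O = 1.21998.
ΣO = 3.05952; factor = 5/ΣO = 1.63424.
Al apfu = 1.22636 × 1.63424 = 2.004.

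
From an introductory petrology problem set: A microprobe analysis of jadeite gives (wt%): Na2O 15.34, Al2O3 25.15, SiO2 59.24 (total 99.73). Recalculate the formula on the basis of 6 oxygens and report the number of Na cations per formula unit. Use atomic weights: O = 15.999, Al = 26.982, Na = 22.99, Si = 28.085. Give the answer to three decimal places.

15.34 wt% Na2O ÷ 61.979 g/mol = 0.24750 mol, giving 0.49500 Na and 0.24750 O.
25.15 wt% Al2O3 ÷ 101.961 g/mol = 0.24666 mol, giving 0.49332 Al and 0.73998 O.
59.24 wt% SiO2 ÷ 60.083 g/mol = 0.98597 mol, giving 0.98597 Si and 1.97194 O.
Oxygen sums to 2.95942; scaling by 6/2.95942 = 2.02742 puts the formula on 6 O.
Na: 0.49500 × 2.02742 = 1.004 atoms per formula unit.

1.004 Na apfu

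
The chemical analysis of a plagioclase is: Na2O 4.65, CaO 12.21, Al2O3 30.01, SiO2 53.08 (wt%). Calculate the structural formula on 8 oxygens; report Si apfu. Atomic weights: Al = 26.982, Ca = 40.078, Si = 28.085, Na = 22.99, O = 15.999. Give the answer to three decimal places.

2.402 Si apfu

Na2O (M=61.979): mol = 0.07503; Na = 0.15006, O = 0.07503.
CaO (M=56.077): mol = 0.21774; Ca = 0.21774, O = 0.21774.
Al2O3 (M=101.961): mol = 0.29433; Al = 0.58866, O = 0.88299.
SiO2 (M=60.083): mol = 0.88344; Si = 0.88344, O = 1.76688.
ΣO = 2.94264; factor = 8/ΣO = 2.71865.
Si apfu = 0.88344 × 2.71865 = 2.402.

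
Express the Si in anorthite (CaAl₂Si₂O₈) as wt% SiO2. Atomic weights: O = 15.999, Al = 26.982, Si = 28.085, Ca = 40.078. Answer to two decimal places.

43.19 wt%

M(CaAl₂Si₂O₈) = 278.204 g/mol; M(SiO2) = 60.083 g/mol.
Moles SiO2 per formula unit = 2 Si ÷ 1 = 2.0000.
SiO2 fraction = (2.0000 × 60.083) / 278.204 = 120.166/278.204 = 0.4319.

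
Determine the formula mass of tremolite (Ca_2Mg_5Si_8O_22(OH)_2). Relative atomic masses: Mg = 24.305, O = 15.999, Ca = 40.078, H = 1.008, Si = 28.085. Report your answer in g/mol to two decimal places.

Ca: 2 × 40.078 = 80.1560
Mg: 5 × 24.305 = 121.5250
Si: 8 × 28.085 = 224.6800
O: 24 × 15.999 = 383.9760
H: 2 × 1.008 = 2.0160
Summing the contributions gives the formula mass.

812.35 g/mol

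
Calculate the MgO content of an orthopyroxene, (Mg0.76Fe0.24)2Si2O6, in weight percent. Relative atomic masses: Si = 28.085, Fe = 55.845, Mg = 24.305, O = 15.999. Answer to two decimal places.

Molar mass of (Mg0.76Fe0.24)2Si2O6 = 1.52·24.305 + 0.48·55.845 + 2·28.085 + 6·15.999 = 215.913 g/mol.
Each formula unit contains 1.52 Mg, equivalent to 1.52/1 = 1.5200 mol MgO.
M(MgO) = 1×24.305 + 1×15.999 = 40.304 g/mol.
Mass of MgO per formula unit = 1.5200 × 40.304 = 61.262 g.
MgO wt% = 61.262 / 215.913 × 100 = 28.37%.

28.37 wt%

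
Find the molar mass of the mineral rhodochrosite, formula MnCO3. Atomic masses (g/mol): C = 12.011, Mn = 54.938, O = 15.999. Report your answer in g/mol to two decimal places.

The formula mass is the sum 1(54.938) + 1(12.011) + 3(15.999).

114.95 g/mol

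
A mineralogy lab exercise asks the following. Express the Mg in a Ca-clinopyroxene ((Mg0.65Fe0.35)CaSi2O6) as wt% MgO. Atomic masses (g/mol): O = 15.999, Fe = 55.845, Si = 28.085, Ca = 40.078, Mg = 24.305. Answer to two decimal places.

11.51 wt%

Molar mass of (Mg0.65Fe0.35)CaSi2O6 = 0.65·24.305 + 0.35·55.845 + 1·40.078 + 2·28.085 + 6·15.999 = 227.586 g/mol.
Each formula unit contains 0.65 Mg, equivalent to 0.65/1 = 0.6500 mol MgO.
M(MgO) = 1×24.305 + 1×15.999 = 40.304 g/mol.
Mass of MgO per formula unit = 0.6500 × 40.304 = 26.198 g.
MgO wt% = 26.198 / 227.586 × 100 = 11.51%.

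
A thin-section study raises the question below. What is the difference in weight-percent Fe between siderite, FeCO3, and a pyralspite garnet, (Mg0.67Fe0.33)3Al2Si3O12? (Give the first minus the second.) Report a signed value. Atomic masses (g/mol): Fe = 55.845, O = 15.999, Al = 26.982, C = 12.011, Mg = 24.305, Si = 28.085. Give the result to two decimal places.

35.47 percentage points

M(FeCO3) = 115.853 g/mol, so wt% Fe = 55.845/115.853 × 100 = 48.20%.
M((Mg0.67Fe0.33)3Al2Si3O12) = 434.347 g/mol, so wt% Fe = 55.287/434.347 × 100 = 12.73%.
48.20 − 12.73 = 35.47 pp.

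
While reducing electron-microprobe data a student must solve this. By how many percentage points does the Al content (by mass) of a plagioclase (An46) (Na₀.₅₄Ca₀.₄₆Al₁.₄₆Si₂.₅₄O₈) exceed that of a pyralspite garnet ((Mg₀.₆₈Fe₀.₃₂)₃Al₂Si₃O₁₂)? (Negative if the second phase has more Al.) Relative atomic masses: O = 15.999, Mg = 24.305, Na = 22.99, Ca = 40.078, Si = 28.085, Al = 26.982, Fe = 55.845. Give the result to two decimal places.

Al in Na₀.₅₄Ca₀.₄₆Al₁.₄₆Si₂.₅₄O₈: molar mass 269.572 g/mol; 1.46×26.982 = 39.394 g → 14.61 wt%.
Al in (Mg₀.₆₈Fe₀.₃₂)₃Al₂Si₃O₁₂: molar mass 433.400 g/mol; 2×26.982 = 53.964 g → 12.45 wt%.
Difference = 14.61 − 12.45 = 2.16 percentage points.

2.16 percentage points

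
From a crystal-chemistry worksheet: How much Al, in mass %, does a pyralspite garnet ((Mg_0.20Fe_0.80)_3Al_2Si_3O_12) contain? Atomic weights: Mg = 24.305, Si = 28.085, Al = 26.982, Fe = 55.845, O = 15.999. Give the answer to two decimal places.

M((Mg_0.20Fe_0.80)_3Al_2Si_3O_12) = 478.818 g/mol.
Al contributes 2 × 26.982 = 53.964 g per mole.
53.964/478.818 = 0.1127 → 11.27%.

11.27 mass %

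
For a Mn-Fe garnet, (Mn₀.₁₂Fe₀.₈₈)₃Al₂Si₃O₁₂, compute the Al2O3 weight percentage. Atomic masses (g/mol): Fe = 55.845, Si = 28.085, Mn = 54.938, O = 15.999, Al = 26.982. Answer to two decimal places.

20.50 wt%

Molar mass of (Mn₀.₁₂Fe₀.₈₈)₃Al₂Si₃O₁₂ = 0.36·54.938 + 2.64·55.845 + 2·26.982 + 3·28.085 + 12·15.999 = 497.415 g/mol.
Each formula unit contains 2 Al, equivalent to 2/2 = 1.0000 mol Al2O3.
M(Al2O3) = 2×26.982 + 3×15.999 = 101.961 g/mol.
Mass of Al2O3 per formula unit = 1.0000 × 101.961 = 101.961 g.
Al2O3 wt% = 101.961 / 497.415 × 100 = 20.50%.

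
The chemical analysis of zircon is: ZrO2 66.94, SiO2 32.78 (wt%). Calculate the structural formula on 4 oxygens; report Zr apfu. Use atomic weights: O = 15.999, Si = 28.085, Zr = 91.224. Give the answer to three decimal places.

ZrO2: 66.94/123.222 = 0.54325 mol → 0.54325 mol Zr, 1.08650 mol O.
SiO2: 32.78/60.083 = 0.54558 mol → 0.54558 mol Si, 1.09116 mol O.
Total oxygen = 2.17766 mol. Normalization factor = 4/2.17766 = 1.83683.
Zr per 4 O = 0.54325 × 1.83683 = 0.998.

0.998 Zr apfu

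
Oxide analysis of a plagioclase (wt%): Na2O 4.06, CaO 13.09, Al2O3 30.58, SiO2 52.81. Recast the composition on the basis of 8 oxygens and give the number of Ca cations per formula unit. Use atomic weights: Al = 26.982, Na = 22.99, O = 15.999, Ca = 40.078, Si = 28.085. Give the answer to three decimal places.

0.632 Ca apfu

Na2O (M=61.979): mol = 0.06551; Na = 0.13102, O = 0.06551.
CaO (M=56.077): mol = 0.23343; Ca = 0.23343, O = 0.23343.
Al2O3 (M=101.961): mol = 0.29992; Al = 0.59984, O = 0.89976.
SiO2 (M=60.083): mol = 0.87895; Si = 0.87895, O = 1.75790.
ΣO = 2.95660; factor = 8/ΣO = 2.70581.
Ca apfu = 0.23343 × 2.70581 = 0.632.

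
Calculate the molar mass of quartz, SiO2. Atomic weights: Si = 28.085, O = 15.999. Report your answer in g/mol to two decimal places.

Si: 1 × 28.085 = 28.0850
O: 2 × 15.999 = 31.9980
Summing the contributions gives the formula mass.

60.08 g/mol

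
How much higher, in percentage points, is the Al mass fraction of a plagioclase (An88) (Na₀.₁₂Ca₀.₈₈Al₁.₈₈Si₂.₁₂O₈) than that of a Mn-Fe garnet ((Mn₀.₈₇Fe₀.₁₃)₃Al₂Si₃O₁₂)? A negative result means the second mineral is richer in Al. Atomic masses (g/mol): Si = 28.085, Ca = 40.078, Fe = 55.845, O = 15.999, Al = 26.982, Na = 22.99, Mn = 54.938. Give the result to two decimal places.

First mineral: 50.726 g Al in 276.286 g formula = 18.36 wt% Al.
Second mineral: 53.964 g Al in 495.375 g formula = 10.89 wt% Al.
18.36% − 10.89% gives a difference of 7.47 percentage points.

7.47 percentage points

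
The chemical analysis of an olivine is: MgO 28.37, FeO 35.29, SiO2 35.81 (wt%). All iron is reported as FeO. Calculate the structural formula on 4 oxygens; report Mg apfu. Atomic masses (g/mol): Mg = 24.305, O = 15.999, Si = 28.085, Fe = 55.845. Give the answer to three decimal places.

MgO (M=40.304): mol = 0.70390; Mg = 0.70390, O = 0.70390.
FeO (M=71.844): mol = 0.49120; Fe = 0.49120, O = 0.49120.
SiO2 (M=60.083): mol = 0.59601; Si = 0.59601, O = 1.19202.
ΣO = 2.38712; factor = 4/ΣO = 1.67566.
Mg apfu = 0.70390 × 1.67566 = 1.179.

1.179 Mg apfu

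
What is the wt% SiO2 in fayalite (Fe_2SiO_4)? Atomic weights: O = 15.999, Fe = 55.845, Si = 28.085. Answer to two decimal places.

29.49 wt%

M(Fe_2SiO_4) = 203.771 g/mol; M(SiO2) = 60.083 g/mol.
Moles SiO2 per formula unit = 1 Si ÷ 1 = 1.0000.
SiO2 fraction = (1.0000 × 60.083) / 203.771 = 60.083/203.771 = 0.2949.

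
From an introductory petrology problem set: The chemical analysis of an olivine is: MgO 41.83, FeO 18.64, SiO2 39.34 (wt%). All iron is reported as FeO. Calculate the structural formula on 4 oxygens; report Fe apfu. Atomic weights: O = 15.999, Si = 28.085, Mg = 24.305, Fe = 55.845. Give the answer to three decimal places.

0.398 Fe apfu

41.83 wt% MgO ÷ 40.304 g/mol = 1.03786 mol, giving 1.03786 Mg and 1.03786 O.
18.64 wt% FeO ÷ 71.844 g/mol = 0.25945 mol, giving 0.25945 Fe and 0.25945 O.
39.34 wt% SiO2 ÷ 60.083 g/mol = 0.65476 mol, giving 0.65476 Si and 1.30952 O.
Oxygen sums to 2.60683; scaling by 4/2.60683 = 1.53443 puts the formula on 4 O.
Fe: 0.25945 × 1.53443 = 0.398 atoms per formula unit.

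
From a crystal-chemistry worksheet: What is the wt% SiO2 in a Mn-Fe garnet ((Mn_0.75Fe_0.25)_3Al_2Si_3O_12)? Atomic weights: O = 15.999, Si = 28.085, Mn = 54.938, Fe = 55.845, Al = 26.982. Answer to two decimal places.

Molar mass of (Mn_0.75Fe_0.25)_3Al_2Si_3O_12 = 2.25×54.938 + 0.75×55.845 + 2×26.982 + 3×28.085 + 12×15.999 = 495.701 g/mol.
Each formula unit contains 3 Si, equivalent to 3/1 = 3.0000 mol SiO2.
M(SiO2) = 1×28.085 + 2×15.999 = 60.083 g/mol.
Mass of SiO2 per formula unit = 3.0000 × 60.083 = 180.249 g.
SiO2 wt% = 180.249 / 495.701 × 100 = 36.36%.

36.36 wt%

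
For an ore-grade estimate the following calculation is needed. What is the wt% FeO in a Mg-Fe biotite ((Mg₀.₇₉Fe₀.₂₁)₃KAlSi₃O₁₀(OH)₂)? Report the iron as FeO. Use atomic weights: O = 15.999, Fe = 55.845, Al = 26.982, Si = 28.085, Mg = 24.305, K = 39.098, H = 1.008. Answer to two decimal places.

M((Mg₀.₇₉Fe₀.₂₁)₃KAlSi₃O₁₀(OH)₂) = 437.124 g/mol; M(FeO) = 71.844 g/mol.
Moles FeO per formula unit = 0.63 Fe ÷ 1 = 0.6300.
FeO fraction = (0.6300 × 71.844) / 437.124 = 45.262/437.124 = 0.1035.

10.35 wt%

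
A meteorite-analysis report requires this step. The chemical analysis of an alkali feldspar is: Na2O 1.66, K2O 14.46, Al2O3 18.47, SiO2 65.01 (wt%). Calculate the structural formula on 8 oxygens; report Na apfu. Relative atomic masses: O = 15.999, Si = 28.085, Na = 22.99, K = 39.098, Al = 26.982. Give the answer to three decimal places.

Na2O: 1.66/61.979 = 0.02678 mol → 0.05356 mol Na, 0.02678 mol O.
K2O: 14.46/94.195 = 0.15351 mol → 0.30702 mol K, 0.15351 mol O.
Al2O3: 18.47/101.961 = 0.18115 mol → 0.36230 mol Al, 0.54345 mol O.
SiO2: 65.01/60.083 = 1.08200 mol → 1.08200 mol Si, 2.16400 mol O.
Total oxygen = 2.88774 mol. Normalization factor = 8/2.88774 = 2.77033.
Na per 8 O = 0.05356 × 2.77033 = 0.148.

0.148 Na apfu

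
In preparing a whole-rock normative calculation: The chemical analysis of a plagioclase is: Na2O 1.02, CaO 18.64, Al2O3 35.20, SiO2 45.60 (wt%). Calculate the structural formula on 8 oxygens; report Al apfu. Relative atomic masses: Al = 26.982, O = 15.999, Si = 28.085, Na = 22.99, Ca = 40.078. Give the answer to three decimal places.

1.02 wt% Na2O ÷ 61.979 g/mol = 0.01646 mol, giving 0.03292 Na and 0.01646 O.
18.64 wt% CaO ÷ 56.077 g/mol = 0.33240 mol, giving 0.33240 Ca and 0.33240 O.
35.20 wt% Al2O3 ÷ 101.961 g/mol = 0.34523 mol, giving 0.69046 Al and 1.03569 O.
45.60 wt% SiO2 ÷ 60.083 g/mol = 0.75895 mol, giving 0.75895 Si and 1.51790 O.
Oxygen sums to 2.90245; scaling by 8/2.90245 = 2.75629 puts the formula on 8 O.
Al: 0.69046 × 2.75629 = 1.903 atoms per formula unit.

1.903 Al apfu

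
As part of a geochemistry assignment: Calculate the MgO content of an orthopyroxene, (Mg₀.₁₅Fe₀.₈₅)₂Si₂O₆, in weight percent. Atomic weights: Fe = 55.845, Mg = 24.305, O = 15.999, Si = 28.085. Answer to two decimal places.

M((Mg₀.₁₅Fe₀.₈₅)₂Si₂O₆) = 254.392 g/mol; M(MgO) = 40.304 g/mol.
Moles MgO per formula unit = 0.30 Mg ÷ 1 = 0.3000.
MgO fraction = (0.3000 × 40.304) / 254.392 = 12.091/254.392 = 0.0475.

4.75 wt%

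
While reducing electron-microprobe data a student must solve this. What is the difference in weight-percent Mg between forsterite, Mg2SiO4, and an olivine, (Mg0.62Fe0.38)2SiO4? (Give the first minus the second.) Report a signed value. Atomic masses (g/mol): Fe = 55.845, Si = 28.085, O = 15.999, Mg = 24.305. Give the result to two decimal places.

M(Mg2SiO4) = 140.691 g/mol, so wt% Mg = 48.610/140.691 × 100 = 34.55%.
M((Mg0.62Fe0.38)2SiO4) = 164.661 g/mol, so wt% Mg = 30.138/164.661 × 100 = 18.30%.
34.55 − 18.30 = 16.25 pp.

16.25 percentage points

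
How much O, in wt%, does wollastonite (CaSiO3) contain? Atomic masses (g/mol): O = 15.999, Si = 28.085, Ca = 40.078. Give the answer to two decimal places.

41.32 wt%

M(CaSiO3) = 116.160 g/mol.
O contributes 3 × 15.999 = 47.997 g per mole.
47.997/116.160 = 0.4132 → 41.32%.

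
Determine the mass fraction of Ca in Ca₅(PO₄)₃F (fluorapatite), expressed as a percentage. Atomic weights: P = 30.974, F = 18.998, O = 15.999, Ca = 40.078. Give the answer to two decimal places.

Formula mass = 5×40.078 + 3×30.974 + 12×15.999 + 1×18.998 = 504.298 g/mol, of which 200.390 g is Ca.
So Ca makes up 200.390/504.298 = 0.3974 of the mass, i.e. 39.74%.

39.74 wt%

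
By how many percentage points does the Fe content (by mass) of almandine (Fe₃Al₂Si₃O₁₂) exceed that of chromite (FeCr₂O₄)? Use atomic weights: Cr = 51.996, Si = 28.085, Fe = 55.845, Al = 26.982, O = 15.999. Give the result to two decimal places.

8.71 percentage points

First mineral: 167.535 g Fe in 497.742 g formula = 33.66 wt% Fe.
Second mineral: 55.845 g Fe in 223.833 g formula = 24.95 wt% Fe.
33.66% − 24.95% gives a difference of 8.71 percentage points.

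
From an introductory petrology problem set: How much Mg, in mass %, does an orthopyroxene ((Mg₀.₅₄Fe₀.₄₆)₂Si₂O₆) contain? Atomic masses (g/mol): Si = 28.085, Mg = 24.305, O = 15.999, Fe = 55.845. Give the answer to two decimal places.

11.42 mass %

M((Mg₀.₅₄Fe₀.₄₆)₂Si₂O₆) = 229.791 g/mol.
Mg contributes 1.08 × 24.305 = 26.249 g per mole.
26.249/229.791 = 0.1142 → 11.42%.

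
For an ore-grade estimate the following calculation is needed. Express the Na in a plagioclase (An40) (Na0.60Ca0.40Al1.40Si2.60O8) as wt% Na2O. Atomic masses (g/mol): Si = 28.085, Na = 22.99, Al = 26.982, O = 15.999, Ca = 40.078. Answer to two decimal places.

6.92 wt%

Formula mass = 268.613 g/mol.
0.60 Na → 0.3000 mol Na2O per formula unit; M(Na2O) = 61.979, so Na2O mass = 18.594 g.
18.594/268.613 × 100 = 6.92 wt%.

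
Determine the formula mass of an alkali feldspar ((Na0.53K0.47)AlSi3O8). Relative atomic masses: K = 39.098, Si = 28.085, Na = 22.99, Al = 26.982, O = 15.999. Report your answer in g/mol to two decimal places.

269.79 g/mol

M = 0.53·22.99 + 0.47·39.098 + 1·26.982 + 3·28.085 + 8·15.999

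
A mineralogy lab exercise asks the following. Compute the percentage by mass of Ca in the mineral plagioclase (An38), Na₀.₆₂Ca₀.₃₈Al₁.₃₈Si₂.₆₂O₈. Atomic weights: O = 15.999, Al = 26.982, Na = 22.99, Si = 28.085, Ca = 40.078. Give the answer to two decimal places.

5.68 mass %

M(Na₀.₆₂Ca₀.₃₈Al₁.₃₈Si₂.₆₂O₈) = 268.293 g/mol.
Ca contributes 0.38 × 40.078 = 15.230 g per mole.
15.230/268.293 = 0.0568 → 5.68%.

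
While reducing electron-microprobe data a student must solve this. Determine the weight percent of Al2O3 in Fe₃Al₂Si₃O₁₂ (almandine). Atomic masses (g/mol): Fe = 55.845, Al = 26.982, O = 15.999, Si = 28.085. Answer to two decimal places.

Formula mass = 497.742 g/mol.
2 Al → 1.0000 mol Al2O3 per formula unit; M(Al2O3) = 101.961, so Al2O3 mass = 101.961 g.
101.961/497.742 × 100 = 20.48 wt%.

20.48 wt%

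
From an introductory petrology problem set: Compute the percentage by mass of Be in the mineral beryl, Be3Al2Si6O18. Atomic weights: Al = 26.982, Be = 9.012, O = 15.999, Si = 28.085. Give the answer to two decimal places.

5.03 wt%

Molar mass of Be3Al2Si6O18: 3·9.012 + 2·26.982 + 6·28.085 + 18·15.999 = 537.492 g/mol.
Mass of Be per formula unit: 3 × 9.012 = 27.036 g.
Weight fraction Be = 27.036 / 537.492 = 0.0503.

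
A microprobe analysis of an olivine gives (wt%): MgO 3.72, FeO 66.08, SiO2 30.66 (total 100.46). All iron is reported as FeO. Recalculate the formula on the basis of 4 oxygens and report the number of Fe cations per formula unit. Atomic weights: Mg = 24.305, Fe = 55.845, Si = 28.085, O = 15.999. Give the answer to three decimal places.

3.72 wt% MgO ÷ 40.304 g/mol = 0.09230 mol, giving 0.09230 Mg and 0.09230 O.
66.08 wt% FeO ÷ 71.844 g/mol = 0.91977 mol, giving 0.91977 Fe and 0.91977 O.
30.66 wt% SiO2 ÷ 60.083 g/mol = 0.51029 mol, giving 0.51029 Si and 1.02058 O.
Oxygen sums to 2.03265; scaling by 4/2.03265 = 1.96787 puts the formula on 4 O.
Fe: 0.91977 × 1.96787 = 1.810 atoms per formula unit.

1.810 Fe apfu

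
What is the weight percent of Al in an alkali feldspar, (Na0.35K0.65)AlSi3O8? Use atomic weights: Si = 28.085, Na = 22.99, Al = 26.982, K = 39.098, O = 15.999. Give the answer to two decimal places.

9.89 weight percent

Formula mass = 0.35*22.99 + 0.65*39.098 + 1*26.982 + 3*28.085 + 8*15.999 = 272.689 g/mol, of which 26.982 g is Al.
So Al makes up 26.982/272.689 = 0.0989 of the mass, i.e. 9.89%.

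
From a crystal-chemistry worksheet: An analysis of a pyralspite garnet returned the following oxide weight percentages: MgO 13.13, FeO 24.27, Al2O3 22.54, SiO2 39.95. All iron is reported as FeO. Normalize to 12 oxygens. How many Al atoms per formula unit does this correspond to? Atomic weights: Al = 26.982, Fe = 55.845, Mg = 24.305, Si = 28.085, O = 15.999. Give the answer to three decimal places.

MgO (M=40.304): mol = 0.32577; Mg = 0.32577, O = 0.32577.
FeO (M=71.844): mol = 0.33782; Fe = 0.33782, O = 0.33782.
Al2O3 (M=101.961): mol = 0.22106; Al = 0.44212, O = 0.66318.
SiO2 (M=60.083): mol = 0.66491; Si = 0.66491, O = 1.32982.
ΣO = 2.65659; factor = 12/ΣO = 4.51707.
Al apfu = 0.44212 × 4.51707 = 1.997.

1.997 Al apfu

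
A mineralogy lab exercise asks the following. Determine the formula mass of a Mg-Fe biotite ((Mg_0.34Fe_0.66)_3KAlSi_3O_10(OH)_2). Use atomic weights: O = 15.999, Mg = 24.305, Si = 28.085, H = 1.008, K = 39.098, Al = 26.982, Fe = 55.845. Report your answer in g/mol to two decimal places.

Mg: 1.02 × 24.305 = 24.7911
Fe: 1.98 × 55.845 = 110.5731
K: 1 × 39.098 = 39.0980
Al: 1 × 26.982 = 26.9820
Si: 3 × 28.085 = 84.2550
O: 12 × 15.999 = 191.9880
H: 2 × 1.008 = 2.0160
Summing the contributions gives the formula mass.

479.70 g/mol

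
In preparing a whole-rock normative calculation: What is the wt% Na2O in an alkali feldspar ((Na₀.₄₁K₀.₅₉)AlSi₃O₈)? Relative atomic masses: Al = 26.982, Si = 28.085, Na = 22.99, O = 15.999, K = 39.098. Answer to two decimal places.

4.68 wt%

M((Na₀.₄₁K₀.₅₉)AlSi₃O₈) = 271.723 g/mol; M(Na2O) = 61.979 g/mol.
Moles Na2O per formula unit = 0.41 Na ÷ 2 = 0.2050.
Na2O fraction = (0.2050 × 61.979) / 271.723 = 12.706/271.723 = 0.0468.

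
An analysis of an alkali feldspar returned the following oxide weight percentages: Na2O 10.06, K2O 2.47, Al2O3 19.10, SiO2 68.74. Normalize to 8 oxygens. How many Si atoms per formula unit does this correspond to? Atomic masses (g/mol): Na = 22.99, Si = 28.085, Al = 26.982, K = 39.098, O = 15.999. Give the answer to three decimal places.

3.012 Si apfu

Na2O: 10.06/61.979 = 0.16231 mol → 0.32462 mol Na, 0.16231 mol O.
K2O: 2.47/94.195 = 0.02622 mol → 0.05244 mol K, 0.02622 mol O.
Al2O3: 19.10/101.961 = 0.18733 mol → 0.37466 mol Al, 0.56199 mol O.
SiO2: 68.74/60.083 = 1.14408 mol → 1.14408 mol Si, 2.28816 mol O.
Total oxygen = 3.03868 mol. Normalization factor = 8/3.03868 = 2.63272.
Si per 8 O = 1.14408 × 2.63272 = 3.012.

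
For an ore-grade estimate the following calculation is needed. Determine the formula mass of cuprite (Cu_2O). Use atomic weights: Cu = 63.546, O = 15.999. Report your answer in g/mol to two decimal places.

Cu: 2 × 63.546 = 127.0920
O: 1 × 15.999 = 15.9990
Summing the contributions gives the formula mass.

143.09 g/mol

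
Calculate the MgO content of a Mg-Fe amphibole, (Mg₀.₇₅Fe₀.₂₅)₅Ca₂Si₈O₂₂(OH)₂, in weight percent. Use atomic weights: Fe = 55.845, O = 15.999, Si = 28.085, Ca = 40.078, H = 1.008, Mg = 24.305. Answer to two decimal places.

17.74 wt%

Molar mass of (Mg₀.₇₅Fe₀.₂₅)₅Ca₂Si₈O₂₂(OH)₂ = 3.75×24.305 + 1.25×55.845 + 2×40.078 + 8×28.085 + 24×15.999 + 2×1.008 = 851.778 g/mol.
Each formula unit contains 3.75 Mg, equivalent to 3.75/1 = 3.7500 mol MgO.
M(MgO) = 1×24.305 + 1×15.999 = 40.304 g/mol.
Mass of MgO per formula unit = 3.7500 × 40.304 = 151.140 g.
MgO wt% = 151.140 / 851.778 × 100 = 17.74%.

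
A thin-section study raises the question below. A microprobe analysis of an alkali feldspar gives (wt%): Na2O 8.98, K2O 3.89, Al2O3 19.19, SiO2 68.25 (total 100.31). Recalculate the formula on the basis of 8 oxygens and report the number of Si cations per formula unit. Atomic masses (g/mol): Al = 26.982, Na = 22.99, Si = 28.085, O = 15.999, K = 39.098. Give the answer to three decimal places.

8.98 wt% Na2O ÷ 61.979 g/mol = 0.14489 mol, giving 0.28978 Na and 0.14489 O.
3.89 wt% K2O ÷ 94.195 g/mol = 0.04130 mol, giving 0.08260 K and 0.04130 O.
19.19 wt% Al2O3 ÷ 101.961 g/mol = 0.18821 mol, giving 0.37642 Al and 0.56463 O.
68.25 wt% SiO2 ÷ 60.083 g/mol = 1.13593 mol, giving 1.13593 Si and 2.27186 O.
Oxygen sums to 3.02268; scaling by 8/3.02268 = 2.64666 puts the formula on 8 O.
Si: 1.13593 × 2.64666 = 3.006 atoms per formula unit.

3.006 Si apfu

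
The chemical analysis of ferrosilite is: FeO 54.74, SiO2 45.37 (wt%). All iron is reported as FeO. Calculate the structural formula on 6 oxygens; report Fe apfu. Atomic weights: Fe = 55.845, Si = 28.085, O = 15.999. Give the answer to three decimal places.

FeO: 54.74/71.844 = 0.76193 mol → 0.76193 mol Fe, 0.76193 mol O.
SiO2: 45.37/60.083 = 0.75512 mol → 0.75512 mol Si, 1.51024 mol O.
Total oxygen = 2.27217 mol. Normalization factor = 6/2.27217 = 2.64065.
Fe per 6 O = 0.76193 × 2.64065 = 2.012.

2.012 Fe apfu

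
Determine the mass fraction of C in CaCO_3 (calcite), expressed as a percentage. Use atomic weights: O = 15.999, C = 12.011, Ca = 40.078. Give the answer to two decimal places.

12.00 wt%

M(CaCO_3) = 100.086 g/mol.
C contributes 1 × 12.011 = 12.011 g per mole.
12.011/100.086 = 0.1200 → 12.00%.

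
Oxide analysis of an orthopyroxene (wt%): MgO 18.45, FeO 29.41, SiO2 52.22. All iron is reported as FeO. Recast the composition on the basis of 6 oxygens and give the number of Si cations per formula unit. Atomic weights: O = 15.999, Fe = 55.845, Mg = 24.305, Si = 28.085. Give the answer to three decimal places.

18.45 wt% MgO ÷ 40.304 g/mol = 0.45777 mol, giving 0.45777 Mg and 0.45777 O.
29.41 wt% FeO ÷ 71.844 g/mol = 0.40936 mol, giving 0.40936 Fe and 0.40936 O.
52.22 wt% SiO2 ÷ 60.083 g/mol = 0.86913 mol, giving 0.86913 Si and 1.73826 O.
Oxygen sums to 2.60539; scaling by 6/2.60539 = 2.30292 puts the formula on 6 O.
Si: 0.86913 × 2.30292 = 2.002 atoms per formula unit.

2.002 Si apfu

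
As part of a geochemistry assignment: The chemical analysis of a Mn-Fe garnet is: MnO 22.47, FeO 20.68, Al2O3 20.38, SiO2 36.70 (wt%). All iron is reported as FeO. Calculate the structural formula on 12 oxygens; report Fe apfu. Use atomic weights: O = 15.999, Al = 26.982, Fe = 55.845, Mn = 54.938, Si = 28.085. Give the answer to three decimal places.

MnO: 22.47/70.937 = 0.31676 mol → 0.31676 mol Mn, 0.31676 mol O.
FeO: 20.68/71.844 = 0.28785 mol → 0.28785 mol Fe, 0.28785 mol O.
Al2O3: 20.38/101.961 = 0.19988 mol → 0.39976 mol Al, 0.59964 mol O.
SiO2: 36.70/60.083 = 0.61082 mol → 0.61082 mol Si, 1.22164 mol O.
Total oxygen = 2.42589 mol. Normalization factor = 12/2.42589 = 4.94664.
Fe per 12 O = 0.28785 × 4.94664 = 1.424.

1.424 Fe apfu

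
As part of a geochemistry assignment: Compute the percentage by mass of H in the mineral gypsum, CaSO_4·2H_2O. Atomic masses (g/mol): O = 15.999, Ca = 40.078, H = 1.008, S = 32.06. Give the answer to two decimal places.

2.34 mass %

M(CaSO_4·2H_2O) = 172.164 g/mol.
H contributes 4 × 1.008 = 4.032 g per mole.
4.032/172.164 = 0.0234 → 2.34%.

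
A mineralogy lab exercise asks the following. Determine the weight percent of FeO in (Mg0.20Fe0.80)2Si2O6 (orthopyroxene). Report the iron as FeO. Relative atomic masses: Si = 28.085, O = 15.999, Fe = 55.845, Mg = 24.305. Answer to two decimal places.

Molar mass of (Mg0.20Fe0.80)2Si2O6 = 0.40×24.305 + 1.60×55.845 + 2×28.085 + 6×15.999 = 251.238 g/mol.
Each formula unit contains 1.60 Fe, equivalent to 1.60/1 = 1.6000 mol FeO.
M(FeO) = 1×55.845 + 1×15.999 = 71.844 g/mol.
Mass of FeO per formula unit = 1.6000 × 71.844 = 114.950 g.
FeO wt% = 114.950 / 251.238 × 100 = 45.75%.

45.75 wt%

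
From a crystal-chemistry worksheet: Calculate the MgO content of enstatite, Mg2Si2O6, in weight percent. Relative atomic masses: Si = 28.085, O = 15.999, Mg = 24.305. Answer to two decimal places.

40.15 wt%

Molar mass of Mg2Si2O6 = 2×24.305 + 2×28.085 + 6×15.999 = 200.774 g/mol.
Each formula unit contains 2 Mg, equivalent to 2/1 = 2.0000 mol MgO.
M(MgO) = 1×24.305 + 1×15.999 = 40.304 g/mol.
Mass of MgO per formula unit = 2.0000 × 40.304 = 80.608 g.
MgO wt% = 80.608 / 200.774 × 100 = 40.15%.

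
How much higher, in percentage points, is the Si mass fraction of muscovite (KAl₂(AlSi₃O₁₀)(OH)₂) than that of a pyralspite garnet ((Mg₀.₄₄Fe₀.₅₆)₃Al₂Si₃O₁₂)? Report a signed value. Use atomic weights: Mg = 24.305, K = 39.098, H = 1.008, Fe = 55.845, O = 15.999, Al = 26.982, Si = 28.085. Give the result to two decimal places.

First mineral: 84.255 g Si in 398.303 g formula = 21.15 wt% Si.
Second mineral: 84.255 g Si in 456.109 g formula = 18.47 wt% Si.
21.15% − 18.47% gives a difference of 2.68 percentage points.

2.68 percentage points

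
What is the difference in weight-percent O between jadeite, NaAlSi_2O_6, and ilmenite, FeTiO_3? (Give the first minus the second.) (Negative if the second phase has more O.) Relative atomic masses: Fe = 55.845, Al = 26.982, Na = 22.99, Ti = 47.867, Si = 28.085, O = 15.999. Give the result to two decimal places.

M(NaAlSi_2O_6) = 202.136 g/mol, so wt% O = 95.994/202.136 × 100 = 47.49%.
M(FeTiO_3) = 151.709 g/mol, so wt% O = 47.997/151.709 × 100 = 31.64%.
47.49 − 31.64 = 15.85 pp.

15.85 percentage points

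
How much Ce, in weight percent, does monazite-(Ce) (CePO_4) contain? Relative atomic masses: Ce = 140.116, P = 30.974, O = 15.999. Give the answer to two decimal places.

59.60 weight percent

Formula mass = 1·140.116 + 1·30.974 + 4·15.999 = 235.086 g/mol, of which 140.116 g is Ce.
So Ce makes up 140.116/235.086 = 0.5960 of the mass, i.e. 59.60%.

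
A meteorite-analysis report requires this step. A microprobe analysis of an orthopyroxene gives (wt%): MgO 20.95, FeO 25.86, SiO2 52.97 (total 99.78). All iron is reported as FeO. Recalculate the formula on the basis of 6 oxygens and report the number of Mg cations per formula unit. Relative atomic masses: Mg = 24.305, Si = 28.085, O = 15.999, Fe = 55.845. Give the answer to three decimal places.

1.180 Mg apfu

20.95 wt% MgO ÷ 40.304 g/mol = 0.51980 mol, giving 0.51980 Mg and 0.51980 O.
25.86 wt% FeO ÷ 71.844 g/mol = 0.35995 mol, giving 0.35995 Fe and 0.35995 O.
52.97 wt% SiO2 ÷ 60.083 g/mol = 0.88161 mol, giving 0.88161 Si and 1.76322 O.
Oxygen sums to 2.64297; scaling by 6/2.64297 = 2.27017 puts the formula on 6 O.
Mg: 0.51980 × 2.27017 = 1.180 atoms per formula unit.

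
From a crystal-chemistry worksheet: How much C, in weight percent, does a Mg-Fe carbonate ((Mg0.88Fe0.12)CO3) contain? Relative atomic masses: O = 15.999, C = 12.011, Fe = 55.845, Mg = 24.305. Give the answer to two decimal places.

Formula mass = 0.88*24.305 + 0.12*55.845 + 1*12.011 + 3*15.999 = 88.098 g/mol, of which 12.011 g is C.
So C makes up 12.011/88.098 = 0.1363 of the mass, i.e. 13.63%.

13.63 weight percent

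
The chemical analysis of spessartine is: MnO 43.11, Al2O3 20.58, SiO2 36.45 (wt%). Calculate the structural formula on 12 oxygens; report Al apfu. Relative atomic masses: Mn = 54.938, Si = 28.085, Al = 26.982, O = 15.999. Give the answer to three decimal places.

1.996 Al apfu

MnO: 43.11/70.937 = 0.60772 mol → 0.60772 mol Mn, 0.60772 mol O.
Al2O3: 20.58/101.961 = 0.20184 mol → 0.40368 mol Al, 0.60552 mol O.
SiO2: 36.45/60.083 = 0.60666 mol → 0.60666 mol Si, 1.21332 mol O.
Total oxygen = 2.42656 mol. Normalization factor = 12/2.42656 = 4.94527.
Al per 12 O = 0.40368 × 4.94527 = 1.996.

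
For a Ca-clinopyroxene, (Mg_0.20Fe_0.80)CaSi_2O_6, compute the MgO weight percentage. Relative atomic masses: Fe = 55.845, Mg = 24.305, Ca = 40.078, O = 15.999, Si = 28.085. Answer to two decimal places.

3.33 wt%

M((Mg_0.20Fe_0.80)CaSi_2O_6) = 241.779 g/mol; M(MgO) = 40.304 g/mol.
Moles MgO per formula unit = 0.20 Mg ÷ 1 = 0.2000.
MgO fraction = (0.2000 × 40.304) / 241.779 = 8.061/241.779 = 0.0333.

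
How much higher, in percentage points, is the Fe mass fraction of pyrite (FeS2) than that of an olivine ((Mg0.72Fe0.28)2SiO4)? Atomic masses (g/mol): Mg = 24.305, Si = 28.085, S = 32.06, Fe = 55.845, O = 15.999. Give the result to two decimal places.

26.80 percentage points

First mineral: 55.845 g Fe in 119.965 g formula = 46.55 wt% Fe.
Second mineral: 31.273 g Fe in 158.353 g formula = 19.75 wt% Fe.
46.55% − 19.75% gives a difference of 26.80 percentage points.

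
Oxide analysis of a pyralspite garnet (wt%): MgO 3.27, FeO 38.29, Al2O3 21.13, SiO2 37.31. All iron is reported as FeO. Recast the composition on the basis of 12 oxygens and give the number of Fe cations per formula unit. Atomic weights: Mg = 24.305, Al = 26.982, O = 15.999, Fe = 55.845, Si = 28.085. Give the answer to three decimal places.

3.27 wt% MgO ÷ 40.304 g/mol = 0.08113 mol, giving 0.08113 Mg and 0.08113 O.
38.29 wt% FeO ÷ 71.844 g/mol = 0.53296 mol, giving 0.53296 Fe and 0.53296 O.
21.13 wt% Al2O3 ÷ 101.961 g/mol = 0.20724 mol, giving 0.41448 Al and 0.62172 O.
37.31 wt% SiO2 ÷ 60.083 g/mol = 0.62097 mol, giving 0.62097 Si and 1.24194 O.
Oxygen sums to 2.47775; scaling by 12/2.47775 = 4.84310 puts the formula on 12 O.
Fe: 0.53296 × 4.84310 = 2.581 atoms per formula unit.

2.581 Fe apfu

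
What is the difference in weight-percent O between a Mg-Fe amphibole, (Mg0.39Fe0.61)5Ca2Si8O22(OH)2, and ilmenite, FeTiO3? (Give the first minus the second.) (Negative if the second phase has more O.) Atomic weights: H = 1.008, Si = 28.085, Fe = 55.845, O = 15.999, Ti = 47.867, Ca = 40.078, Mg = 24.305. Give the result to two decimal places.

First mineral: 383.976 g O in 908.550 g formula = 42.26 wt% O.
Second mineral: 47.997 g O in 151.709 g formula = 31.64 wt% O.
42.26% − 31.64% gives a difference of 10.62 percentage points.

10.62 percentage points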